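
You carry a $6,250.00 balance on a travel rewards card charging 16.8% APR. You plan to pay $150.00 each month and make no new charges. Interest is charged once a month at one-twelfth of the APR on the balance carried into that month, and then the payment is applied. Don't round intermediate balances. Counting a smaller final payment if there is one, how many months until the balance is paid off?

Monthly rate r = 16.8%/12 = 1.4% = 0.014.
Recurrence: B ← B·(1+r) − $150.00.
Month 1: interest $87.50; balance after payment $6,187.50.
Month 2: interest $86.62; balance after payment $6,124.12.
Closed form: n = −ln(1 − rB₀/P)/ln(1+r) = −ln(0.41667)/ln(1.014) ≈ 62.970, so the balance reaches zero during payment 63.

63 payments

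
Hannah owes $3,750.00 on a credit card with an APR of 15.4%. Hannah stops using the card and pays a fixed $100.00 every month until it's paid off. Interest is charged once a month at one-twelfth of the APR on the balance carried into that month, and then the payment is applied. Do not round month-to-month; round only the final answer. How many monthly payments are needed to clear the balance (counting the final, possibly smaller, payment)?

Monthly rate r = 15.4%/12 = 1.28333% = 0.0128333.
Recurrence: B ← B·(1+r) − $100.00.
Month 1: interest $48.12; balance after payment $3,698.12.
Month 2: interest $47.46; balance after payment $3,645.58.
Closed form: n = −ln(1 − rB₀/P)/ln(1+r) = −ln(0.51875)/ln(1.01283) ≈ 51.470, so the balance reaches zero during payment 52.

52 months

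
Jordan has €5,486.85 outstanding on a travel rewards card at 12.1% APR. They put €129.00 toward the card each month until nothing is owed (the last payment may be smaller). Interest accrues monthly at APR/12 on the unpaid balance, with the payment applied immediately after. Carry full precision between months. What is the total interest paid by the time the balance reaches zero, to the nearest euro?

Monthly rate r = 12.1%/12 = 1.00833% = 0.0100833.
Payoff takes n = ⌈−ln(1 − rB₀/P)/ln(1+r)⌉ = ⌈55.833⌉ = 56 payments; the last is €107.49.
Total paid = 55·€129.00 + €107.49 = €7,202.49.
Total interest = total paid − principal = €7,202.49 − €5,486.85 = €1,715.64.

€1,716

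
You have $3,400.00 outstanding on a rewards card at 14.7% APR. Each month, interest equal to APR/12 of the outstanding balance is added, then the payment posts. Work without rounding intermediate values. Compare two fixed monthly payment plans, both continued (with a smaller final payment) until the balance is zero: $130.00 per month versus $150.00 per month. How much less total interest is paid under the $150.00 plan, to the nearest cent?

Monthly rate r = 14.7%/12 = 1.225% = 0.01225.
At $130.00/mo: n = ⌈−ln(1 − rB₀/P)/ln(1+r)⌉ = 32 payments (last $93.96); total interest = total paid − $3,400.00 = $723.96.
At $150.00/mo: 27 payments (last $107.41); total interest $607.41.
Interest saved = $723.96 − $607.41 = $116.55.

$116.55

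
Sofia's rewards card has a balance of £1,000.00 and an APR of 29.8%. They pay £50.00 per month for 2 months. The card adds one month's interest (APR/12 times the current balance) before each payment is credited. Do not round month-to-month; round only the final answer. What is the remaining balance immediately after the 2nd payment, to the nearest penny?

Monthly rate r = 29.8%/12 = 2.48333% = 0.0248333.
Each month: B ← B·(1+r) − £50.00.
Month 1: interest £24.83; balance after payment £974.83.
Month 2: interest £24.21; balance after payment £949.04.

£949.04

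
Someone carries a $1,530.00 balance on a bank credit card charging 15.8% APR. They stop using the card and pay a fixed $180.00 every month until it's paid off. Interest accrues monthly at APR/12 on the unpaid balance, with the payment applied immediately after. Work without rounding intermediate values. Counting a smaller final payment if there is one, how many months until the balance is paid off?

Monthly rate r = 15.8%/12 = 1.31667% = 0.0131667.
Recurrence: B ← B·(1+r) − $180.00.
Month 1: interest $20.14; balance after payment $1,370.14.
Month 2: interest $18.04; balance after payment $1,208.19.
Closed form: n = −ln(1 − rB₀/P)/ln(1+r) = −ln(0.88808)/ln(1.01317) ≈ 9.074, so the balance reaches zero during payment 10.

10 months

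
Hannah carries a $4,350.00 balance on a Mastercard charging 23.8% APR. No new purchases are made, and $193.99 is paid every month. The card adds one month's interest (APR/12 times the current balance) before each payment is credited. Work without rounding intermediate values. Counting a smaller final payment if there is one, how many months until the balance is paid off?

Monthly rate r = 23.8%/12 = 1.98333% = 0.0198333.
Recurrence: B ← B·(1+r) − $193.99.
Month 1: interest $86.28; balance after payment $4,242.28.
Month 2: interest $84.14; balance after payment $4,132.43.
Closed form: n = −ln(1 − rB₀/P)/ln(1+r) = −ln(0.55526)/ln(1.01983) ≈ 29.956, so the balance reaches zero during payment 30.

30 months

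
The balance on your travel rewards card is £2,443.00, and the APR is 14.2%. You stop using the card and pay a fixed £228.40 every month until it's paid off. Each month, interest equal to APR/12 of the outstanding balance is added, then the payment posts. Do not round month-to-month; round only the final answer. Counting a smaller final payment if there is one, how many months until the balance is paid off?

Monthly rate r = 14.2%/12 = 1.18333% = 0.0118333.
Recurrence: B ← B·(1+r) − £228.40.
Month 1: interest £28.91; balance after payment £2,243.51.
Month 2: interest £26.55; balance after payment £2,041.66.
Closed form: n = −ln(1 − rB₀/P)/ln(1+r) = −ln(0.87343)/ln(1.01183) ≈ 11.504, so the balance reaches zero during payment 12.

12 payments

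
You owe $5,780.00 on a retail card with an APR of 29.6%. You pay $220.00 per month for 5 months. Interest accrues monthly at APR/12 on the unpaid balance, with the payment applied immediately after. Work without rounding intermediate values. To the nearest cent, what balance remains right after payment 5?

$5,373.29

Monthly rate r = 29.6%/12 = 2.46667% = 0.0246667.
Each month: B ← B·(1+r) − $220.00.
Month 1: interest $142.57; balance after payment $5,702.57.
Month 2: interest $140.66; balance after payment $5,623.24.
Month 3: interest $138.71; balance after payment $5,541.94.
Month 4: interest $136.70; balance after payment $5,458.64.
Month 5: interest $134.65; balance after payment $5,373.29.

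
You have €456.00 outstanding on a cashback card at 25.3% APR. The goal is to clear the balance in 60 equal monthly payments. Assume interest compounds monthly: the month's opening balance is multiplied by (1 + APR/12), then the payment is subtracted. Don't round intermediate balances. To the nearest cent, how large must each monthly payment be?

€13.46

Monthly rate r = 25.3%/12 = 2.10833% = 0.0210833.
Level-payment amortization: P = B₀·r / (1 − (1+r)^(−n)) = 456.00·0.0210833 / (1 − 1.02108^(−60)).
Denominator 1 − (1+r)^(−60) = 0.71402455.
P = 9.614 / 0.71402455 ≈ 13.46.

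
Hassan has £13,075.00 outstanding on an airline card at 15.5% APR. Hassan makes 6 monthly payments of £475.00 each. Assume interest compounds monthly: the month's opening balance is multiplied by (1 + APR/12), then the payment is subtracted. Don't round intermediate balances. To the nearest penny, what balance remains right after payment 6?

Monthly rate r = 15.5%/12 = 1.29167% = 0.0129167.
Each month: B ← B·(1+r) − £475.00.
Month 1: interest £168.89; balance after payment £12,768.89.
Month 2: interest £164.93; balance after payment £12,458.82.
Month 3: interest £160.93; balance after payment £12,144.74.
Month 4: interest £156.87; balance after payment £11,826.61.
Month 5: interest £152.76; balance after payment £11,504.37.
Month 6: interest £148.60; balance after payment £11,177.97.

£11,177.97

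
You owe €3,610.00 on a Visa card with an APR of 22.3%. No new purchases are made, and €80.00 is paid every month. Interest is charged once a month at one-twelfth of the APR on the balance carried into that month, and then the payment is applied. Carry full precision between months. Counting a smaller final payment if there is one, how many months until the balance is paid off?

100 months

Monthly rate r = 22.3%/12 = 1.85833% = 0.0185833.
Recurrence: B ← B·(1+r) − €80.00.
Month 1: interest €67.09; balance after payment €3,597.09.
Month 2: interest €66.85; balance after payment €3,583.93.
Closed form: n = −ln(1 − rB₀/P)/ln(1+r) = −ln(0.16143)/ln(1.01858) ≈ 99.045, so the balance reaches zero during payment 100.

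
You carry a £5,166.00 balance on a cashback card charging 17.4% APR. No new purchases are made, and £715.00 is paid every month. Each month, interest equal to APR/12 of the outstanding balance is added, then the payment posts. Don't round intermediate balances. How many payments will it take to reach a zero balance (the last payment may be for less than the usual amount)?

Monthly rate r = 17.4%/12 = 1.45% = 0.0145.
Recurrence: B ← B·(1+r) − £715.00.
Month 1: interest £74.91; balance after payment £4,525.91.
Month 2: interest £65.63; balance after payment £3,876.53.
Closed form: n = −ln(1 − rB₀/P)/ln(1+r) = −ln(0.89523)/ln(1.0145) ≈ 7.688, so the balance reaches zero during payment 8.

8 payments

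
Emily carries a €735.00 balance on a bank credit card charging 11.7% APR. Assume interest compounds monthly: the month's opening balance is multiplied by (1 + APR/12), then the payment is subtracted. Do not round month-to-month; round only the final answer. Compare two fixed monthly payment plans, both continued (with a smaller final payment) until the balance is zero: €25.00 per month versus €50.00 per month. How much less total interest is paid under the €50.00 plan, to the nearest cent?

€73.15

Monthly rate r = 11.7%/12 = 0.975% = 0.00975.
At €25.00/mo: n = ⌈−ln(1 − rB₀/P)/ln(1+r)⌉ = 35 payments (last €20.34); total interest = total paid − €735.00 = €135.34.
At €50.00/mo: 16 payments (last €47.19); total interest €62.19.
Interest saved = €135.34 − €62.19 = €73.15.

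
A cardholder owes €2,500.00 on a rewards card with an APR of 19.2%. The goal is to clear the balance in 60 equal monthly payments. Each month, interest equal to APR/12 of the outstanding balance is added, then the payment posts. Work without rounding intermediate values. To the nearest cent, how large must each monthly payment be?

Monthly rate r = 19.2%/12 = 1.6% = 0.016.
Level-payment amortization: P = B₀·r / (1 − (1+r)^(−n)) = 2500.00·0.016 / (1 − 1.016^(−60)).
Denominator 1 − (1+r)^(−60) = 0.614186408.
P = 40 / 0.614186408 ≈ 65.13.

€65.13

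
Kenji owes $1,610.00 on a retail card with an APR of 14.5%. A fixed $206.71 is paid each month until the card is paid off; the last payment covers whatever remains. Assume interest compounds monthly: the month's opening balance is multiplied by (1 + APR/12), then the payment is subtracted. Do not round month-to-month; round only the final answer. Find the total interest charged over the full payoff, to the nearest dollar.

$91

Monthly rate r = 14.5%/12 = 1.20833% = 0.0120833.
Payoff takes n = ⌈−ln(1 − rB₀/P)/ln(1+r)⌉ = ⌈8.229⌉ = 9 payments; the last is $47.61.
Total paid = 8·$206.71 + $47.61 = $1,701.29.
Total interest = total paid − principal = $1,701.29 − $1,610.00 = $91.29.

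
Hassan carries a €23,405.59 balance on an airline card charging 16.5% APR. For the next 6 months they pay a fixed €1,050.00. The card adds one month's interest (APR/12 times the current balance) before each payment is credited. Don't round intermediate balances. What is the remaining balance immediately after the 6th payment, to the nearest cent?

€18,883.58

Monthly rate r = 16.5%/12 = 1.375% = 0.01375.
Each month: B ← B·(1+r) − €1,050.00.
Month 1: interest €321.83; balance after payment €22,677.42.
Month 2: interest €311.81; balance after payment €21,939.23.
Month 3: interest €301.66; balance after payment €21,190.90.
Month 4: interest €291.37; balance after payment €20,432.27.
Month 5: interest €280.94; balance after payment €19,663.21.
Month 6: interest €270.37; balance after payment €18,883.58.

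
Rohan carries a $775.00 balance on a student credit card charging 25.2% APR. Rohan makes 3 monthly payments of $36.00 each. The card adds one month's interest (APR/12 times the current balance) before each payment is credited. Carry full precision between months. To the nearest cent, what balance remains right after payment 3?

Monthly rate r = 25.2%/12 = 2.1% = 0.021.
Each month: B ← B·(1+r) − $36.00.
Month 1: interest $16.27; balance after payment $755.27.
Month 2: interest $15.86; balance after payment $735.14.
Month 3: interest $15.44; balance after payment $714.57.

$714.57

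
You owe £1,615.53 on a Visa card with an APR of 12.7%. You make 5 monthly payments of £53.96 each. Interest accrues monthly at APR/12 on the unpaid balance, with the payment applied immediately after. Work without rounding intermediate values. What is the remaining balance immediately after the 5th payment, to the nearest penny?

Monthly rate r = 12.7%/12 = 1.05833% = 0.0105833.
Each month: B ← B·(1+r) − £53.96.
Month 1: interest £17.10; balance after payment £1,578.67.
Month 2: interest £16.71; balance after payment £1,541.42.
Month 3: interest £16.31; balance after payment £1,503.77.
Month 4: interest £15.91; balance after payment £1,465.72.
Month 5: interest £15.51; balance after payment £1,427.28.

£1,427.28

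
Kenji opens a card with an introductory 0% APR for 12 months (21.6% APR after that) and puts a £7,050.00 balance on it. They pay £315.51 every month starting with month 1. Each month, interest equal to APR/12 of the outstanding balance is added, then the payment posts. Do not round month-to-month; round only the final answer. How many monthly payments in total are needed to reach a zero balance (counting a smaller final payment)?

Promo months 1–12 at r₀ = 0%/12 = 0; months 13+ at r₁ = 21.6%/12 = 0.018.
After month 12 (no interest yet): B = £7,050.00 − 12·£315.51 = £3,263.88.
Then at r₁ with £315.51/mo: n₂ = −ln(1 − r₁·B/P)/ln(1+r₁) ≈ 11.55 → 12 more payments.

24 months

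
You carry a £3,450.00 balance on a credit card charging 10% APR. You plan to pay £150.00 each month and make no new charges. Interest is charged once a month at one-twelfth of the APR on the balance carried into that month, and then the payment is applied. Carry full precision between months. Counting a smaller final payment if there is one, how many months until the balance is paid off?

26 months

Monthly rate r = 10%/12 = 0.833333% = 0.00833333.
Recurrence: B ← B·(1+r) − £150.00.
Month 1: interest £28.75; balance after payment £3,328.75.
Month 2: interest £27.74; balance after payment £3,206.49.
Closed form: n = −ln(1 − rB₀/P)/ln(1+r) = −ln(0.80833)/ln(1.00833) ≈ 25.640, so the balance reaches zero during payment 26.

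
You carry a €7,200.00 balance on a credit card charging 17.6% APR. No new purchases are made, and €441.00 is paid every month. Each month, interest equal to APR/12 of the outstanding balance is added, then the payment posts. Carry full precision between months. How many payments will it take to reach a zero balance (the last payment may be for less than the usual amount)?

19 months

Monthly rate r = 17.6%/12 = 1.46667% = 0.0146667.
Recurrence: B ← B·(1+r) − €441.00.
Month 1: interest €105.60; balance after payment €6,864.60.
Month 2: interest €100.68; balance after payment €6,524.28.
Closed form: n = −ln(1 − rB₀/P)/ln(1+r) = −ln(0.76054)/ln(1.01467) ≈ 18.799, so the balance reaches zero during payment 19.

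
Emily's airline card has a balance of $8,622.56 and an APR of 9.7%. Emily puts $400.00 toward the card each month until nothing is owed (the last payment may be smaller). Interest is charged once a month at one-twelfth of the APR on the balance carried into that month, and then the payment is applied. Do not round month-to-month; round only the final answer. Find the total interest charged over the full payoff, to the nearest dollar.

$890

Monthly rate r = 9.7%/12 = 0.808333% = 0.00808333.
Payoff takes n = ⌈−ln(1 − rB₀/P)/ln(1+r)⌉ = ⌈23.781⌉ = 24 payments; the last is $312.84.
Total paid = 23·$400.00 + $312.84 = $9,512.84.
Total interest = total paid − principal = $9,512.84 − $8,622.56 = $890.28.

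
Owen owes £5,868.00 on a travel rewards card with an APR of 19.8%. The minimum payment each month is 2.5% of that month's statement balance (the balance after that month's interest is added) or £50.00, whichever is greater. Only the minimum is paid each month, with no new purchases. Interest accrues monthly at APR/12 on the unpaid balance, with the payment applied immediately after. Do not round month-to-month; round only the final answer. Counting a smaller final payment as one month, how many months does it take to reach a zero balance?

Monthly rate r = 19.8%/12 = 1.65% = 0.0165.
While 2.5% of the post-interest balance exceeds £50.00, each month B ← (B·(1+r))·(1 − 0.025), i.e. B shrinks by the factor (1+r)·0.975 = 0.99109.
This holds for months 1–123. Entering month 124 the balance is £1,951.04; 2.5% of the post-interest balance is now below £50.00, so the flat £50.00 minimum applies from here.
From month 124 a fixed £50.00 at rate r clears £1,951.04 in 64 more payments. Total: 123 + 64 = 187 months.

187 months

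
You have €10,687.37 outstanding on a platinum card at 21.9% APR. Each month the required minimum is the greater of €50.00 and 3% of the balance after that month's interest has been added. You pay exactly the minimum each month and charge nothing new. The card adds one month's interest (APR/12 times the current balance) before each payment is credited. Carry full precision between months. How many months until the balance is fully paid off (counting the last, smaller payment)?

Monthly rate r = 21.9%/12 = 1.825% = 0.01825.
While 3% of the post-interest balance exceeds €50.00, each month B ← (B·(1+r))·(1 − 0.03), i.e. B shrinks by the factor (1+r)·0.97 = 0.9877.
This holds for months 1–152. Entering month 153 the balance is €1,629.47; 3% of the post-interest balance is now below €50.00, so the flat €50.00 minimum applies from here.
From month 153 a fixed €50.00 at rate r clears €1,629.47 in 50 more payments. Total: 152 + 50 = 202 months.

202 months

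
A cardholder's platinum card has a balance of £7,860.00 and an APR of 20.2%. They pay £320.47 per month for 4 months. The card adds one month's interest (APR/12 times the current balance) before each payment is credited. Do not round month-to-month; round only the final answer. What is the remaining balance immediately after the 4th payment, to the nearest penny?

£7,088.14

Monthly rate r = 20.2%/12 = 1.68333% = 0.0168333.
Each month: B ← B·(1+r) − £320.47.
Month 1: interest £132.31; balance after payment £7,671.84.
Month 2: interest £129.14; balance after payment £7,480.51.
Month 3: interest £125.92; balance after payment £7,285.96.
Month 4: interest £122.65; balance after payment £7,088.14.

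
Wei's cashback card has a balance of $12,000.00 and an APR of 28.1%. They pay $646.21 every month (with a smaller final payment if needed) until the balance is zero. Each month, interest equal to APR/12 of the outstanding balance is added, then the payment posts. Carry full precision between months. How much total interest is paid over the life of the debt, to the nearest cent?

Monthly rate r = 28.1%/12 = 2.34167% = 0.0234167.
Payoff takes n = ⌈−ln(1 − rB₀/P)/ln(1+r)⌉ = ⌈24.654⌉ = 25 payments; the last is $424.12.
Total paid = 24·$646.21 + $424.12 = $15,933.16.
Total interest = total paid − principal = $15,933.16 − $12,000.00 = $3,933.16.

$3,933.16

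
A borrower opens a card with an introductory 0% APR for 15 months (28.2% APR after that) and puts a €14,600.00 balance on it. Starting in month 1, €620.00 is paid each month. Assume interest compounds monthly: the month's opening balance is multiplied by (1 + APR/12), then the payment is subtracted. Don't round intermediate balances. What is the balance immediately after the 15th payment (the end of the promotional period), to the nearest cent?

Promo months 1–15 at r₀ = 0%/12 = 0; months 16+ at r₁ = 28.2%/12 = 0.0235.
After month 15 (no interest yet): B = €14,600.00 − 15·€620.00 = €5,300.00.

€5,300.00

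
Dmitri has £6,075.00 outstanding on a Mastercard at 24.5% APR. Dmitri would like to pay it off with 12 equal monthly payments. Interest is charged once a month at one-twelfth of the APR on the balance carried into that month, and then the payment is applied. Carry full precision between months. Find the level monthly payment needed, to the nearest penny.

Monthly rate r = 24.5%/12 = 2.04167% = 0.0204167.
Level-payment amortization: P = B₀·r / (1 − (1+r)^(−n)) = 6075.00·0.0204167 / (1 − 1.02042^(−12)).
Denominator 1 − (1+r)^(−12) = 0.215361744.
P = 124.031 / 0.215361744 ≈ 575.92.

£575.92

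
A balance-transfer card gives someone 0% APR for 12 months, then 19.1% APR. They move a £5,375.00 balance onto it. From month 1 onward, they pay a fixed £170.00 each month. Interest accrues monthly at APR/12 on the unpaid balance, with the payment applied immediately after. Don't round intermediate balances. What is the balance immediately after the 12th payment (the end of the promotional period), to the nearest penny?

Promo months 1–12 at r₀ = 0%/12 = 0; months 13+ at r₁ = 19.1%/12 = 0.0159167.
After month 12 (no interest yet): B = £5,375.00 − 12·£170.00 = £3,335.00.

£3,335.00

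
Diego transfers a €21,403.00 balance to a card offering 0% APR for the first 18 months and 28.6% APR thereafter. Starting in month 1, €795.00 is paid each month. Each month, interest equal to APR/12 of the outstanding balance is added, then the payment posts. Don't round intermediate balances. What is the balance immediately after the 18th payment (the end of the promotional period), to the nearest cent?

Promo months 1–18 at r₀ = 0%/12 = 0; months 19+ at r₁ = 28.6%/12 = 0.0238333.
After month 18 (no interest yet): B = €21,403.00 − 18·€795.00 = €7,093.00.

€7,093.00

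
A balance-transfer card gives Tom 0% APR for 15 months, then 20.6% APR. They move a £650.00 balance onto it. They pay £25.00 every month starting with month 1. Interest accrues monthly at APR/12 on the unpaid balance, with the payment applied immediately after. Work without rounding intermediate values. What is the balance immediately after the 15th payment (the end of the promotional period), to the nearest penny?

£275.00

Promo months 1–15 at r₀ = 0%/12 = 0; months 16+ at r₁ = 20.6%/12 = 0.0171667.
After month 15 (no interest yet): B = £650.00 − 15·£25.00 = £275.00.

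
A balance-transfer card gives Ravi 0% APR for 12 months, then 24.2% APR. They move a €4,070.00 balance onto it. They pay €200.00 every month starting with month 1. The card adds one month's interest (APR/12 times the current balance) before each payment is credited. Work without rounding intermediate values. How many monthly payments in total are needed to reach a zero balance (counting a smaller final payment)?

Promo months 1–12 at r₀ = 0%/12 = 0; months 13+ at r₁ = 24.2%/12 = 0.0201667.
After month 12 (no interest yet): B = €4,070.00 − 12·€200.00 = €1,670.00.
Then at r₁ with €200.00/mo: n₂ = −ln(1 − r₁·B/P)/ln(1+r₁) ≈ 9.24 → 10 more payments.

22 payments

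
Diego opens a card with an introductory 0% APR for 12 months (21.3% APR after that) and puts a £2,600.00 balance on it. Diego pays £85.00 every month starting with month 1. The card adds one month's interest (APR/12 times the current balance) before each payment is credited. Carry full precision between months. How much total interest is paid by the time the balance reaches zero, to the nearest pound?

Promo months 1–12 at r₀ = 0%/12 = 0; months 13+ at r₁ = 21.3%/12 = 0.01775.
After month 12 (no interest yet): B = £2,600.00 − 12·£85.00 = £1,580.00.
Then at r₁ with £85.00/mo: n₂ = −ln(1 − r₁·B/P)/ln(1+r₁) ≈ 22.76 → 23 more payments.
Total paid = 34·£85.00 + £64.46 = £2,954.46; interest = £2,954.46 − £2,600.00 = £354.46.

£354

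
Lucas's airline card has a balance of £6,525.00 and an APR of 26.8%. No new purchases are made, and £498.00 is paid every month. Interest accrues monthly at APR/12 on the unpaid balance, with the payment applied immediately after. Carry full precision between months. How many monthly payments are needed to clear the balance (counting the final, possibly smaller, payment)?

16 payments

Monthly rate r = 26.8%/12 = 2.23333% = 0.0223333.
Recurrence: B ← B·(1+r) − £498.00.
Month 1: interest £145.72; balance after payment £6,172.73.
Month 2: interest £137.86; balance after payment £5,812.58.
Closed form: n = −ln(1 − rB₀/P)/ln(1+r) = −ln(0.70738)/ln(1.02233) ≈ 15.673, so the balance reaches zero during payment 16.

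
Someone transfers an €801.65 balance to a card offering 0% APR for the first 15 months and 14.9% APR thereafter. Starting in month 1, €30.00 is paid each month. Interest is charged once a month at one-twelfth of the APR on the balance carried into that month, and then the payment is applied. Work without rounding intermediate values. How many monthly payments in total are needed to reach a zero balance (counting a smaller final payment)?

Promo months 1–15 at r₀ = 0%/12 = 0; months 16+ at r₁ = 14.9%/12 = 0.0124167.
After month 15 (no interest yet): B = €801.65 − 15·€30.00 = €351.65.
Then at r₁ with €30.00/mo: n₂ = −ln(1 − r₁·B/P)/ln(1+r₁) ≈ 12.75 → 13 more payments.

28 payments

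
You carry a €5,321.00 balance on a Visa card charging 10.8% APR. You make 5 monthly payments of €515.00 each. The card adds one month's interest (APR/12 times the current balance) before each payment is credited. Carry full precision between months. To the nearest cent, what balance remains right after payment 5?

Monthly rate r = 10.8%/12 = 0.9% = 0.009.
Each month: B ← B·(1+r) − €515.00.
Month 1: interest €47.89; balance after payment €4,853.89.
Month 2: interest €43.69; balance after payment €4,382.57.
Month 3: interest €39.44; balance after payment €3,907.02.
Month 4: interest €35.16; balance after payment €3,427.18.
Month 5: interest €30.84; balance after payment €2,943.02.

€2,943.02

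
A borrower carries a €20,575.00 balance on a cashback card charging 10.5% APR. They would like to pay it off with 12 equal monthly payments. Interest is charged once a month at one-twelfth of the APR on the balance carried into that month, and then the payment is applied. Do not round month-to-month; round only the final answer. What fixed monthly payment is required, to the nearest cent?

€1,813.66

Monthly rate r = 10.5%/12 = 0.875% = 0.00875.
Level-payment amortization: P = B₀·r / (1 − (1+r)^(−n)) = 20575.00·0.00875 / (1 − 1.00875^(−12)).
Denominator 1 − (1+r)^(−12) = 0.0992641938.
P = 180.031 / 0.0992641938 ≈ 1813.66.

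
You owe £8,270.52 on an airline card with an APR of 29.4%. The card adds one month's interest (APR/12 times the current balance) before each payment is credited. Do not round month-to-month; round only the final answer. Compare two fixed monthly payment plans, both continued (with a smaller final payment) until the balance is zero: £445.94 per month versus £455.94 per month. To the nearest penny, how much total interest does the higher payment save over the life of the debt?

Monthly rate r = 29.4%/12 = 2.45% = 0.0245.
At £445.94/mo: n = ⌈−ln(1 − rB₀/P)/ln(1+r)⌉ = 26 payments (last £13.45); total interest = total paid − £8,270.52 = £2,891.43.
At £455.94/mo: 25 payments (last £129.69); total interest £2,801.73.
Interest saved = £2,891.43 − £2,801.73 = £89.70.

£89.70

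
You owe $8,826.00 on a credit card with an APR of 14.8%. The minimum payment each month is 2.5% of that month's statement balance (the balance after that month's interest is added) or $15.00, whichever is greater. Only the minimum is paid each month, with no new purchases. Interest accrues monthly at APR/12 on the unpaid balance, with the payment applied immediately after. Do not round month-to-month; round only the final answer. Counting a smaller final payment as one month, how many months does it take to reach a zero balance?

262 months

Monthly rate r = 14.8%/12 = 1.23333% = 0.0123333.
While 2.5% of the post-interest balance exceeds $15.00, each month B ← (B·(1+r))·(1 − 0.025), i.e. B shrinks by the factor (1+r)·0.975 = 0.98702.
This holds for months 1–207. Entering month 208 the balance is $591.14; 2.5% of the post-interest balance is now below $15.00, so the flat $15.00 minimum applies from here.
From month 208 a fixed $15.00 at rate r clears $591.14 in 55 more payments. Total: 207 + 55 = 262 months.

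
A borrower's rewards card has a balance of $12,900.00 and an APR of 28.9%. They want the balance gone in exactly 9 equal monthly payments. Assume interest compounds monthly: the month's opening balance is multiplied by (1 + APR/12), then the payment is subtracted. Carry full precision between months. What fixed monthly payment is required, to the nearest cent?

$1,611.40

Monthly rate r = 28.9%/12 = 2.40833% = 0.0240833.
Level-payment amortization: P = B₀·r / (1 − (1+r)^(−n)) = 12900.00·0.0240833 / (1 − 1.02408^(−9)).
Denominator 1 − (1+r)^(−9) = 0.192797838.
P = 310.675 / 0.192797838 ≈ 1611.40.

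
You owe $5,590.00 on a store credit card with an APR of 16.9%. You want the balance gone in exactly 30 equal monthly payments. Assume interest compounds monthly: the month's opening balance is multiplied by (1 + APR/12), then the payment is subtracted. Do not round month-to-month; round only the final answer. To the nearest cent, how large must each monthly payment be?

$229.75

Monthly rate r = 16.9%/12 = 1.40833% = 0.0140833.
Level-payment amortization: P = B₀·r / (1 − (1+r)^(−n)) = 5590.00·0.0140833 / (1 − 1.01408^(−30)).
Denominator 1 − (1+r)^(−30) = 0.34265911.
P = 78.7258 / 0.34265911 ≈ 229.75.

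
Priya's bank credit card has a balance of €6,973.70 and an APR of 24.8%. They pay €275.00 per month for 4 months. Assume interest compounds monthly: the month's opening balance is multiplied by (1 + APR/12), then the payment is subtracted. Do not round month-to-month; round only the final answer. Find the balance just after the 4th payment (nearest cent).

Monthly rate r = 24.8%/12 = 2.06667% = 0.0206667.
Each month: B ← B·(1+r) − €275.00.
Month 1: interest €144.12; balance after payment €6,842.82.
Month 2: interest €141.42; balance after payment €6,709.24.
Month 3: interest €138.66; balance after payment €6,572.90.
Month 4: interest €135.84; balance after payment €6,433.74.

€6,433.74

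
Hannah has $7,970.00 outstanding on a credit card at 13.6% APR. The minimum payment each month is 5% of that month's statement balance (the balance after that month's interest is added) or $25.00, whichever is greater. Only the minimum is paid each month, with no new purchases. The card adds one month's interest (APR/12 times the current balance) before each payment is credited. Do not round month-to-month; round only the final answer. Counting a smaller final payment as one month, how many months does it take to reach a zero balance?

92 months

Monthly rate r = 13.6%/12 = 1.13333% = 0.0113333.
While 5% of the post-interest balance exceeds $25.00, each month B ← (B·(1+r))·(1 − 0.05), i.e. B shrinks by the factor (1+r)·0.95 = 0.96077.
This holds for months 1–70. Entering month 71 the balance is $483.85; 5% of the post-interest balance is now below $25.00, so the flat $25.00 minimum applies from here.
From month 71 a fixed $25.00 at rate r clears $483.85 in 22 more payments. Total: 70 + 22 = 92 months.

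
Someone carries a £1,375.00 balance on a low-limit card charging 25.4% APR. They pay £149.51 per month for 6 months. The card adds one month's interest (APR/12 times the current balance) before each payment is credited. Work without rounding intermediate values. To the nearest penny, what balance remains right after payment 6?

Monthly rate r = 25.4%/12 = 2.11667% = 0.0211667.
Each month: B ← B·(1+r) − £149.51.
Month 1: interest £29.10; balance after payment £1,254.59.
Month 2: interest £26.56; balance after payment £1,131.64.
Month 3: interest £23.95; balance after payment £1,006.08.
Month 4: interest £21.30; balance after payment £877.87.
Month 5: interest £18.58; balance after payment £746.94.
Month 6: interest £15.81; balance after payment £613.24.

£613.24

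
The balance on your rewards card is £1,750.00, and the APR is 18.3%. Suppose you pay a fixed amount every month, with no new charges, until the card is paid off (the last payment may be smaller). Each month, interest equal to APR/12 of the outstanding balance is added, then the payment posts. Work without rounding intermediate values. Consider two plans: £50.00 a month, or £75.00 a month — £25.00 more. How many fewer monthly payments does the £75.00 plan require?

21 fewer payments

Monthly rate r = 18.3%/12 = 1.525% = 0.01525.
At £50.00/mo: n = ⌈−ln(1 − rB₀/P)/ln(1+r)⌉ = 51 payments (last £20.87); total interest = total paid − £1,750.00 = £770.87.
At £75.00/mo: 30 payments (last £4.42); total interest £429.42.
Payments saved = 51 − 30 = 21.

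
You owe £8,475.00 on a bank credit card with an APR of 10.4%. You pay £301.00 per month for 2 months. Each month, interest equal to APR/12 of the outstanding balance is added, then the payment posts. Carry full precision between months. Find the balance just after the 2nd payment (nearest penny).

£8,017.93

Monthly rate r = 10.4%/12 = 0.866667% = 0.00866667.
Each month: B ← B·(1+r) − £301.00.
Month 1: interest £73.45; balance after payment £8,247.45.
Month 2: interest £71.48; balance after payment £8,017.93.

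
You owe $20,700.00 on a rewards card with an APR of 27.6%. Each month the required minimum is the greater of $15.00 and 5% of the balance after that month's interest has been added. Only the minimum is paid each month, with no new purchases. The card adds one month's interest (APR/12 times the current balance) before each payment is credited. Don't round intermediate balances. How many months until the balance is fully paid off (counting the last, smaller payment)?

176 months

Monthly rate r = 27.6%/12 = 2.3% = 0.023.
While 5% of the post-interest balance exceeds $15.00, each month B ← (B·(1+r))·(1 − 0.05), i.e. B shrinks by the factor (1+r)·0.95 = 0.97185.
This holds for months 1–150. Entering month 151 the balance is $285.66; 5% of the post-interest balance is now below $15.00, so the flat $15.00 minimum applies from here.
From month 151 a fixed $15.00 at rate r clears $285.66 in 26 more payments. Total: 150 + 26 = 176 months.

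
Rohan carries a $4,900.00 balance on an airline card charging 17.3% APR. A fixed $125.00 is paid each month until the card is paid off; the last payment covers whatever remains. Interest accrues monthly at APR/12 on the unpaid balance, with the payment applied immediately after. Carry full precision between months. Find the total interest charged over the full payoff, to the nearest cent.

$2,372.13

Monthly rate r = 17.3%/12 = 1.44167% = 0.0144167.
Payoff takes n = ⌈−ln(1 − rB₀/P)/ln(1+r)⌉ = ⌈58.176⌉ = 59 payments; the last is $22.13.
Total paid = 58·$125.00 + $22.13 = $7,272.13.
Total interest = total paid − principal = $7,272.13 − $4,900.00 = $2,372.13.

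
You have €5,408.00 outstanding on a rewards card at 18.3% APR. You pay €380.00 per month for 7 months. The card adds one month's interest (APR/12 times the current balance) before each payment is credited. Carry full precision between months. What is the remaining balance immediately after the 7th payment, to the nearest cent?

€3,227.56

Monthly rate r = 18.3%/12 = 1.525% = 0.01525.
Each month: B ← B·(1+r) − €380.00.
Month 1: interest €82.47; balance after payment €5,110.47.
Month 2: interest €77.93; balance after payment €4,808.41.
Month 3: interest €73.33; balance after payment €4,501.73.
Month 4: interest €68.65; balance after payment €4,190.39.
Month 5: interest €63.90; balance after payment €3,874.29.
Month 6: interest €59.08; balance after payment €3,553.37.
Month 7: interest €54.19; balance after payment €3,227.56.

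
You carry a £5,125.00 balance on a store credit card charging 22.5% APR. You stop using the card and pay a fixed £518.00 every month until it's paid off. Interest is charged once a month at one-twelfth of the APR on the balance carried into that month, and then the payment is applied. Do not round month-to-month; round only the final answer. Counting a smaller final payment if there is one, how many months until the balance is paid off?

Monthly rate r = 22.5%/12 = 1.875% = 0.01875.
Recurrence: B ← B·(1+r) − £518.00.
Month 1: interest £96.09; balance after payment £4,703.09.
Month 2: interest £88.18; balance after payment £4,273.28.
Closed form: n = −ln(1 − rB₀/P)/ln(1+r) = −ln(0.81449)/ln(1.01875) ≈ 11.046, so the balance reaches zero during payment 12.

12 payments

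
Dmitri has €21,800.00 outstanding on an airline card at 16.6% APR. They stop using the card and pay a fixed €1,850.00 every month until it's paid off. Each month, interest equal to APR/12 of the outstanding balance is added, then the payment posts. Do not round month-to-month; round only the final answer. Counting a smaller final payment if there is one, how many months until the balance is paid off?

13 payments

Monthly rate r = 16.6%/12 = 1.38333% = 0.0138333.
Recurrence: B ← B·(1+r) − €1,850.00.
Month 1: interest €301.57; balance after payment €20,251.57.
Month 2: interest €280.15; balance after payment €18,681.71.
Closed form: n = −ln(1 − rB₀/P)/ln(1+r) = −ln(0.83699)/ln(1.01383) ≈ 12.952, so the balance reaches zero during payment 13.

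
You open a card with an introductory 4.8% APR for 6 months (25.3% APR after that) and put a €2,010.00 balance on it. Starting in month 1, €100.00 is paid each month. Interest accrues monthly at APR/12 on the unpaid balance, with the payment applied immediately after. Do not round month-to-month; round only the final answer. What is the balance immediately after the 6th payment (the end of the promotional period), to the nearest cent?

€1,452.69

Promo months 1–6 at r₀ = 4.8%/12 = 0.004; months 7+ at r₁ = 25.3%/12 = 0.0210833.
After month 6: iterate B ← B·(1+r₀) − €100.00 for 6 months → €1,452.69.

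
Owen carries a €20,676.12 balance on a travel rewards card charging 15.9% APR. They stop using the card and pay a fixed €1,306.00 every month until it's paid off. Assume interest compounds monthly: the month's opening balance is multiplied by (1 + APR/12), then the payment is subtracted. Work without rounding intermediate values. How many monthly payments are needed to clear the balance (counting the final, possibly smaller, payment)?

18 months

Monthly rate r = 15.9%/12 = 1.325% = 0.01325.
Recurrence: B ← B·(1+r) − €1,306.00.
Month 1: interest €273.96; balance after payment €19,644.08.
Month 2: interest €260.28; balance after payment €18,598.36.
Closed form: n = −ln(1 − rB₀/P)/ln(1+r) = −ln(0.79023)/ln(1.01325) ≈ 17.886, so the balance reaches zero during payment 18.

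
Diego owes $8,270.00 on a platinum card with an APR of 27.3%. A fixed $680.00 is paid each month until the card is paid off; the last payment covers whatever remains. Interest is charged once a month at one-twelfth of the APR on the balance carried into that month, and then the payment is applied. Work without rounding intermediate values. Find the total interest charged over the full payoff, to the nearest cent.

Monthly rate r = 27.3%/12 = 2.275% = 0.02275.
Payoff takes n = ⌈−ln(1 − rB₀/P)/ln(1+r)⌉ = ⌈14.399⌉ = 15 payments; the last is $273.07.
Total paid = 14·$680.00 + $273.07 = $9,793.07.
Total interest = total paid − principal = $9,793.07 − $8,270.00 = $1,523.07.

$1,523.07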